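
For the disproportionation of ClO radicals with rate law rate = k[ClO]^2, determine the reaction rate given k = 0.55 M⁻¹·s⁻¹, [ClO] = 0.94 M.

0.486 M/s

Step 1: Identify the rate law: rate = k[ClO]^2
Step 2: Substitute values: rate = 0.55 × (0.94)^2
Step 3: Calculate: rate = 0.55 × 0.8836 = 0.48598 M/s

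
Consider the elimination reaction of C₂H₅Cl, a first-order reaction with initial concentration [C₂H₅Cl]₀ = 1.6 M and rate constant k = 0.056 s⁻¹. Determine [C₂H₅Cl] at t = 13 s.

0.7726 M

Step 1: For a first-order reaction: [C₂H₅Cl] = [C₂H₅Cl]₀ × e^(-kt)
Step 2: [C₂H₅Cl] = 1.6 × e^(-0.056 × 13)
Step 3: [C₂H₅Cl] = 1.6 × e^(-0.728)
Step 4: [C₂H₅Cl] = 1.6 × 0.482874 = 0.7726 M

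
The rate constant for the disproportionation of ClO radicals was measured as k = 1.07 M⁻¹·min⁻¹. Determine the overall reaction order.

second order (2)

Step 1: The units of k for an nth-order reaction are (concentration)^(1-n)·(time)⁻¹.
Step 2: Here k has units M⁻¹·min⁻¹, so the concentration exponent is -1.
Step 3: 1 - n = -1 ⇒ n = 2. The reaction is second order.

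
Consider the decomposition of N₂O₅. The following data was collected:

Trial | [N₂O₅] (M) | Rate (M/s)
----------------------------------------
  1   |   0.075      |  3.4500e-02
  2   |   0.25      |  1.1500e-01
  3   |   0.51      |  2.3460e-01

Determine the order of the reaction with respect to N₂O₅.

first order (1)

Step 1: Compare trials to find order n where rate₂/rate₁ = ([N₂O₅]₂/[N₂O₅]₁)^n
Step 2: rate₂/rate₁ = 1.1500e-01/3.4500e-02 = 3.333
Step 3: [N₂O₅]₂/[N₂O₅]₁ = 0.25/0.075 = 3.333
Step 4: n = ln(3.333)/ln(3.333) = 1.00 ≈ 1
Step 5: The reaction is first order in N₂O₅.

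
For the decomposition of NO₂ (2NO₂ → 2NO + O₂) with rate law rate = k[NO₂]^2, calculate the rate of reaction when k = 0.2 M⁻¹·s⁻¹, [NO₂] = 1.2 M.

0.288 M/s

Step 1: Identify the rate law: rate = k[NO₂]^2
Step 2: Substitute values: rate = 0.2 × (1.2)^2
Step 3: Calculate: rate = 0.2 × 1.44 = 0.288 M/s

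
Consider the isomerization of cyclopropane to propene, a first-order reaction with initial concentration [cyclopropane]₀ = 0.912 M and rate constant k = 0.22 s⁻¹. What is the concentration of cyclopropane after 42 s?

8.853e-05 M

Step 1: For a first-order reaction: [cyclopropane] = [cyclopropane]₀ × e^(-kt)
Step 2: [cyclopropane] = 0.912 × e^(-0.22 × 42)
Step 3: [cyclopropane] = 0.912 × e^(-9.24)
Step 4: [cyclopropane] = 0.912 × 9.70776e-05 = 8.853e-05 M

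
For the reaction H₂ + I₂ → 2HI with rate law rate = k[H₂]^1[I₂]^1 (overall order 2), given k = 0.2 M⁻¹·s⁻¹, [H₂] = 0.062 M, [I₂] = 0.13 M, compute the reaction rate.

0.001612 M/s

Step 1: The rate law is rate = k[H₂]^1[I₂]^1, overall order = 1+1 = 2
Step 2: Substitute values: rate = 0.2 × (0.062)^1 × (0.13)^1
Step 3: rate = 0.2 × 0.062 × 0.13 = 0.001612 M/s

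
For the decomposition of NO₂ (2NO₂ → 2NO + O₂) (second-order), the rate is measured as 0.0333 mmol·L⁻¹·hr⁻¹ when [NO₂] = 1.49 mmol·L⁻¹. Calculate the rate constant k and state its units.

0.015 (mmol·L⁻¹)⁻¹·hr⁻¹

Step 1: rate = k[NO₂]^2, so k = rate / [NO₂]^2.
Step 2: k = 0.0333 / (1.49)^2 = 0.0333 / 2.22.
Step 3: k = 0.015 (mmol·L⁻¹)⁻¹·hr⁻¹.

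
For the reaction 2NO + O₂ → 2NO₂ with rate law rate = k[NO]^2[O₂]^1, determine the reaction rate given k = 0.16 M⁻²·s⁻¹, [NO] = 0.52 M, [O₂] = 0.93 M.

0.04024 M/s

Step 1: The rate law is rate = k[NO]^2[O₂]^1
Step 2: Substitute: rate = 0.16 × (0.52)^2 × (0.93)^1
Step 3: rate = 0.16 × 0.2704 × 0.93 = 0.0402355 M/s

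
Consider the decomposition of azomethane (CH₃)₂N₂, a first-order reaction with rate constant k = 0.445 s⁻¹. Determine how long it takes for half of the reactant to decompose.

1.558 s

Step 1: For a first-order reaction, t₁/₂ = ln(2)/k
Step 2: t₁/₂ = ln(2)/0.445
Step 3: t₁/₂ = 0.6931/0.445 = 1.558 s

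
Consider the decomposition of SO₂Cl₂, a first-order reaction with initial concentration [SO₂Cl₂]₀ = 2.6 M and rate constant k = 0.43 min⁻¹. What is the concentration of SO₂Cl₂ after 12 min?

0.01493 M

Step 1: For a first-order reaction: [SO₂Cl₂] = [SO₂Cl₂]₀ × e^(-kt)
Step 2: [SO₂Cl₂] = 2.6 × e^(-0.43 × 12)
Step 3: [SO₂Cl₂] = 2.6 × e^(-5.16)
Step 4: [SO₂Cl₂] = 2.6 × 0.0057417 = 0.01493 M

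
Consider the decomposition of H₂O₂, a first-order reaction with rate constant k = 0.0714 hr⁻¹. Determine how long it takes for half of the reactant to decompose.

9.708 hr

Step 1: For a first-order reaction, t₁/₂ = ln(2)/k
Step 2: t₁/₂ = ln(2)/0.0714
Step 3: t₁/₂ = 0.6931/0.0714 = 9.708 hr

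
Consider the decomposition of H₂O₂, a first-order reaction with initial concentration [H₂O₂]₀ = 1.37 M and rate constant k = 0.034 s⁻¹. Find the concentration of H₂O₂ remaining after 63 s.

0.1609 M

Step 1: For a first-order reaction: [H₂O₂] = [H₂O₂]₀ × e^(-kt)
Step 2: [H₂O₂] = 1.37 × e^(-0.034 × 63)
Step 3: [H₂O₂] = 1.37 × e^(-2.142)
Step 4: [H₂O₂] = 1.37 × 0.11742 = 0.1609 M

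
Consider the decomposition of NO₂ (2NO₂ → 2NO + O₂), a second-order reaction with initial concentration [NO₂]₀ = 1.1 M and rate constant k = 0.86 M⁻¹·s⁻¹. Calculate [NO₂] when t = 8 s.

0.1284 M

Step 1: For a second-order reaction: 1/[NO₂] = 1/[NO₂]₀ + kt
Step 2: 1/[NO₂] = 1/1.1 + 0.86 × 8
Step 3: 1/[NO₂] = 0.9091 + 6.88 = 7.789
Step 4: [NO₂] = 1/7.789 = 0.1284 M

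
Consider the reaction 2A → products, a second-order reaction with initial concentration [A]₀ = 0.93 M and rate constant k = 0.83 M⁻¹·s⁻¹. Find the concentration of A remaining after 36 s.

0.0323 M

Step 1: For a second-order reaction: 1/[A] = 1/[A]₀ + kt
Step 2: 1/[A] = 1/0.93 + 0.83 × 36
Step 3: 1/[A] = 1.075 + 29.88 = 30.96
Step 4: [A] = 1/30.96 = 0.0323 M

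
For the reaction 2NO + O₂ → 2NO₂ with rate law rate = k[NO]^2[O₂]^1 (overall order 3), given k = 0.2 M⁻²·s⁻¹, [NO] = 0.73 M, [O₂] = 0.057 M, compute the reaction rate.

0.006075 M/s

Step 1: The rate law is rate = k[NO]^2[O₂]^1, overall order = 2+1 = 3
Step 2: Substitute values: rate = 0.2 × (0.73)^2 × (0.057)^1
Step 3: rate = 0.2 × 0.5329 × 0.057 = 0.00607506 M/s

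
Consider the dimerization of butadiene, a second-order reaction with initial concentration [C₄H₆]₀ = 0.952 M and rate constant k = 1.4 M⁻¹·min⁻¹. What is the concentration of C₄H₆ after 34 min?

0.02055 M

Step 1: For a second-order reaction: 1/[C₄H₆] = 1/[C₄H₆]₀ + kt
Step 2: 1/[C₄H₆] = 1/0.952 + 1.4 × 34
Step 3: 1/[C₄H₆] = 1.05 + 47.6 = 48.65
Step 4: [C₄H₆] = 1/48.65 = 0.02055 M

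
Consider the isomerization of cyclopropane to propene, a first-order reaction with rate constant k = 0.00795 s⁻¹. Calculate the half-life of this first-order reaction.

87.19 s

Step 1: For a first-order reaction, t₁/₂ = ln(2)/k
Step 2: t₁/₂ = ln(2)/0.00795
Step 3: t₁/₂ = 0.6931/0.00795 = 87.19 s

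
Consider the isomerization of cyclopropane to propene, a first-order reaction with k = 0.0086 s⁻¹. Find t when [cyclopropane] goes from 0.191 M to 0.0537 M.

147.5 s

Step 1: For first-order: t = ln([cyclopropane]₀/[cyclopropane])/k
Step 2: t = ln(0.191/0.0537)/0.0086
Step 3: t = ln(3.557)/0.0086
Step 4: t = 1.269/0.0086 = 147.5 s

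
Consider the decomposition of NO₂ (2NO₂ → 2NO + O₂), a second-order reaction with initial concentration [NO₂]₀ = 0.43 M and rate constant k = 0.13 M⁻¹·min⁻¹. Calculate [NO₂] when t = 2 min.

0.3868 M

Step 1: For a second-order reaction: 1/[NO₂] = 1/[NO₂]₀ + kt
Step 2: 1/[NO₂] = 1/0.43 + 0.13 × 2
Step 3: 1/[NO₂] = 2.326 + 0.26 = 2.586
Step 4: [NO₂] = 1/2.586 = 0.3868 M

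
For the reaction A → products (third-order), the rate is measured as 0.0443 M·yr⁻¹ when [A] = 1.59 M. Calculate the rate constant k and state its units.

0.01102 M⁻²·yr⁻¹

Step 1: rate = k[A]^3, so k = rate / [A]^3.
Step 2: k = 0.0443 / (1.59)^3 = 0.0443 / 4.02.
Step 3: k = 0.01102 M⁻²·yr⁻¹.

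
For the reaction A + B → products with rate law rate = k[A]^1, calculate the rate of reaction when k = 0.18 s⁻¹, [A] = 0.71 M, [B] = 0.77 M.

0.1278 M/s

Step 1: The rate law is rate = k[A]^1
Step 2: Note that the rate does not depend on [B] (zero order in B).
Step 3: rate = 0.18 × (0.71)^1 = 0.1278 M/s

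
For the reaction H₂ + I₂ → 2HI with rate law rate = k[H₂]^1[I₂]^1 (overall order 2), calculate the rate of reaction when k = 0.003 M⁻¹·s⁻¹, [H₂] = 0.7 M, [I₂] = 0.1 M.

0.00021 M/s

Step 1: The rate law is rate = k[H₂]^1[I₂]^1, overall order = 1+1 = 2
Step 2: Substitute values: rate = 0.003 × (0.7)^1 × (0.1)^1
Step 3: rate = 0.003 × 0.7 × 0.1 = 0.00021 M/s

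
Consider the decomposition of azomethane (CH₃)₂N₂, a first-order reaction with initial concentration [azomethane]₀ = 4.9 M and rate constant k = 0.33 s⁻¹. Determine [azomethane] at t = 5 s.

0.941 M

Step 1: For a first-order reaction: [azomethane] = [azomethane]₀ × e^(-kt)
Step 2: [azomethane] = 4.9 × e^(-0.33 × 5)
Step 3: [azomethane] = 4.9 × e^(-1.65)
Step 4: [azomethane] = 4.9 × 0.19205 = 0.941 M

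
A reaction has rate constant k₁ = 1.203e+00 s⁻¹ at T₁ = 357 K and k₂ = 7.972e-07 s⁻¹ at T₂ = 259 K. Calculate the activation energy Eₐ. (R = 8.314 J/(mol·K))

111.6 kJ/mol

Step 1: Use the two-temperature Arrhenius form: ln(k₂/k₁) = -Eₐ/R × (1/T₂ - 1/T₁)
Step 2: ln(k₂/k₁) = ln(7.972e-07/1.203e+00) = ln(6.62677e-07) = -14.227
Step 3: 1/T₂ - 1/T₁ = 1/259 - 1/357 = 1.059883e-03 K⁻¹
Step 4: Eₐ = -R × ln(k₂/k₁) / (1/T₂ - 1/T₁) = -8.314 × -14.227 / 1.059883e-03
Step 5: Eₐ = 1.1160e+05 J/mol = 111.6 kJ/mol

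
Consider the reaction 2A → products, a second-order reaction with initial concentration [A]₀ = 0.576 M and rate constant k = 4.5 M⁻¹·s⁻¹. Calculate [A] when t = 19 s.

0.01146 M

Step 1: For a second-order reaction: 1/[A] = 1/[A]₀ + kt
Step 2: 1/[A] = 1/0.576 + 4.5 × 19
Step 3: 1/[A] = 1.736 + 85.5 = 87.24
Step 4: [A] = 1/87.24 = 0.01146 M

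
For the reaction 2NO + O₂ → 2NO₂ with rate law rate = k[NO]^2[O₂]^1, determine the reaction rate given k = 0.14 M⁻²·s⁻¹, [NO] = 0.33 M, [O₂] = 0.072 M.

0.001098 M/s

Step 1: The rate law is rate = k[NO]^2[O₂]^1
Step 2: Substitute: rate = 0.14 × (0.33)^2 × (0.072)^1
Step 3: rate = 0.14 × 0.1089 × 0.072 = 0.00109771 M/s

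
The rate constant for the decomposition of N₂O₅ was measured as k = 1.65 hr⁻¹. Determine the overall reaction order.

first order (1)

Step 1: The units of k for an nth-order reaction are (concentration)^(1-n)·(time)⁻¹.
Step 2: Here k has units hr⁻¹, so the concentration exponent is 0.
Step 3: 1 - n = 0 ⇒ n = 1. The reaction is first order.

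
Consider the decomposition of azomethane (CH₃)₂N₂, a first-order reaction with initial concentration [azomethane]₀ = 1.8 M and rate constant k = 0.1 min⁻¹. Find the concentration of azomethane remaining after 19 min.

0.2692 M

Step 1: For a first-order reaction: [azomethane] = [azomethane]₀ × e^(-kt)
Step 2: [azomethane] = 1.8 × e^(-0.1 × 19)
Step 3: [azomethane] = 1.8 × e^(-1.9)
Step 4: [azomethane] = 1.8 × 0.149569 = 0.2692 M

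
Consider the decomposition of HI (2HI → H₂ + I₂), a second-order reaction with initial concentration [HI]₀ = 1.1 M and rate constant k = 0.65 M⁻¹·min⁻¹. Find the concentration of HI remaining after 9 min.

0.1479 M

Step 1: For a second-order reaction: 1/[HI] = 1/[HI]₀ + kt
Step 2: 1/[HI] = 1/1.1 + 0.65 × 9
Step 3: 1/[HI] = 0.9091 + 5.85 = 6.759
Step 4: [HI] = 1/6.759 = 0.1479 M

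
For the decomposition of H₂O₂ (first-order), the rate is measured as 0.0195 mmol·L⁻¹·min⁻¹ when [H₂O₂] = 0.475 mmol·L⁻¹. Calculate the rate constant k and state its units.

0.04105 min⁻¹

Step 1: rate = k[H₂O₂]^1, so k = rate / [H₂O₂]^1.
Step 2: k = 0.0195 / (0.475)^1 = 0.0195 / 0.475.
Step 3: k = 0.04105 min⁻¹.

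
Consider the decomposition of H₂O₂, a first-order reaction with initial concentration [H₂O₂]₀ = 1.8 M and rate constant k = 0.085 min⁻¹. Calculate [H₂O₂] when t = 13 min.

0.5962 M

Step 1: For a first-order reaction: [H₂O₂] = [H₂O₂]₀ × e^(-kt)
Step 2: [H₂O₂] = 1.8 × e^(-0.085 × 13)
Step 3: [H₂O₂] = 1.8 × e^(-1.105)
Step 4: [H₂O₂] = 1.8 × 0.331211 = 0.5962 M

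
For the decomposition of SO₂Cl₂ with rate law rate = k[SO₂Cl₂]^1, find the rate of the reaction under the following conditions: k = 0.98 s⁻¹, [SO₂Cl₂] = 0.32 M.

0.3136 M/s

Step 1: Identify the rate law: rate = k[SO₂Cl₂]^1
Step 2: Substitute values: rate = 0.98 × (0.32)^1
Step 3: Calculate: rate = 0.98 × 0.32 = 0.3136 M/s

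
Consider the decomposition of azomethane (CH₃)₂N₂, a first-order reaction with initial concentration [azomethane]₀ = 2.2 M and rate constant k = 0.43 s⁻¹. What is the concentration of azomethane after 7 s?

0.1084 M

Step 1: For a first-order reaction: [azomethane] = [azomethane]₀ × e^(-kt)
Step 2: [azomethane] = 2.2 × e^(-0.43 × 7)
Step 3: [azomethane] = 2.2 × e^(-3.01)
Step 4: [azomethane] = 2.2 × 0.0492917 = 0.1084 M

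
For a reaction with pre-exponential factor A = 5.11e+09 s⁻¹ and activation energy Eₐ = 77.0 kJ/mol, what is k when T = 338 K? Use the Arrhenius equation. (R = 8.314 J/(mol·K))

6.43e-03 s⁻¹

Step 1: Use the Arrhenius equation: k = A × exp(-Eₐ/RT)
Step 2: Convert Eₐ to J/mol: 77.0 kJ/mol = 77000 J/mol
Step 3: Calculate the exponent: -Eₐ/(RT) = -77000/(8.314 × 338) = -27.40085
Step 4: k = 5.11e+09 × exp(-27.40085)
Step 5: k = 5.11e+09 × 1.25882e-12 = 6.4326e-03 s⁻¹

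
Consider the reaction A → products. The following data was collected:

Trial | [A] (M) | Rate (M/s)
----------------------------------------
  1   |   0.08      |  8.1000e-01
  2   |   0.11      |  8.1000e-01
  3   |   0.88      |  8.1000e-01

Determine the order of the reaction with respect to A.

zeroth order (0)

Step 1: Compare trials - when concentration changes, rate stays constant.
Step 2: rate₂/rate₁ = 8.1000e-01/8.1000e-01 = 1
Step 3: [A]₂/[A]₁ = 0.11/0.08 = 1.375
Step 4: Since rate ratio ≈ (conc ratio)^0, the reaction is zeroth order.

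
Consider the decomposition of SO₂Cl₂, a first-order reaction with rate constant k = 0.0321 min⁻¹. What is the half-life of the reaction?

21.59 min

Step 1: For a first-order reaction, t₁/₂ = ln(2)/k
Step 2: t₁/₂ = ln(2)/0.0321
Step 3: t₁/₂ = 0.6931/0.0321 = 21.59 min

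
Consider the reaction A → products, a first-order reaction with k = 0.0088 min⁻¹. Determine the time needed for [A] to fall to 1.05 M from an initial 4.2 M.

157.5 min

Step 1: For first-order: t = ln([A]₀/[A])/k
Step 2: t = ln(4.2/1.05)/0.0088
Step 3: t = ln(4)/0.0088
Step 4: t = 1.386/0.0088 = 157.5 min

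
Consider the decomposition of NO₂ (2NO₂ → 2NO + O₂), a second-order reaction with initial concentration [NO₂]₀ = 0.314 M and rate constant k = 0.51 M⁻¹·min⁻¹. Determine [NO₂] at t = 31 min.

0.05265 M

Step 1: For a second-order reaction: 1/[NO₂] = 1/[NO₂]₀ + kt
Step 2: 1/[NO₂] = 1/0.314 + 0.51 × 31
Step 3: 1/[NO₂] = 3.185 + 15.81 = 18.99
Step 4: [NO₂] = 1/18.99 = 0.05265 M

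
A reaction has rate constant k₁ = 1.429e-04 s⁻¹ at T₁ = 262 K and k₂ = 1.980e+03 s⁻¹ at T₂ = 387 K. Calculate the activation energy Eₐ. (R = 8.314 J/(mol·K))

110.9 kJ/mol

Step 1: Use the two-temperature Arrhenius form: ln(k₂/k₁) = -Eₐ/R × (1/T₂ - 1/T₁)
Step 2: ln(k₂/k₁) = ln(1.980e+03/1.429e-04) = ln(1.38558e+07) = 16.4442
Step 3: 1/T₂ - 1/T₁ = 1/387 - 1/262 = -1.232815e-03 K⁻¹
Step 4: Eₐ = -R × ln(k₂/k₁) / (1/T₂ - 1/T₁) = -8.314 × 16.4442 / -1.232815e-03
Step 5: Eₐ = 1.1090e+05 J/mol = 110.9 kJ/mol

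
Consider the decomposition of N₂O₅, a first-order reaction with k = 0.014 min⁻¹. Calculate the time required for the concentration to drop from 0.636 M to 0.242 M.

69.02 min

Step 1: For first-order: t = ln([N₂O₅]₀/[N₂O₅])/k
Step 2: t = ln(0.636/0.242)/0.014
Step 3: t = ln(2.628)/0.014
Step 4: t = 0.9663/0.014 = 69.02 min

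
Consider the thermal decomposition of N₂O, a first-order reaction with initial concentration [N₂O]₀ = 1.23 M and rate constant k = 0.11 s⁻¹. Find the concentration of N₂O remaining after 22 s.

0.1094 M

Step 1: For a first-order reaction: [N₂O] = [N₂O]₀ × e^(-kt)
Step 2: [N₂O] = 1.23 × e^(-0.11 × 22)
Step 3: [N₂O] = 1.23 × e^(-2.42)
Step 4: [N₂O] = 1.23 × 0.0889216 = 0.1094 M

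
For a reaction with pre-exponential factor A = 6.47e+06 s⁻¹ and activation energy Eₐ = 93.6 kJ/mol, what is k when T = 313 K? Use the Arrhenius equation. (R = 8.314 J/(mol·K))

1.55e-09 s⁻¹

Step 1: Use the Arrhenius equation: k = A × exp(-Eₐ/RT)
Step 2: Convert Eₐ to J/mol: 93.6 kJ/mol = 93600 J/mol
Step 3: Calculate the exponent: -Eₐ/(RT) = -93600/(8.314 × 313) = -35.96843
Step 4: k = 6.47e+06 × exp(-35.96843)
Step 5: k = 6.47e+06 × 2.39392e-16 = 1.5489e-09 s⁻¹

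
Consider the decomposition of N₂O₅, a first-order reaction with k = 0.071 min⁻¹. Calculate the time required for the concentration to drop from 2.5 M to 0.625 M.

19.53 min

Step 1: For first-order: t = ln([N₂O₅]₀/[N₂O₅])/k
Step 2: t = ln(2.5/0.625)/0.071
Step 3: t = ln(4)/0.071
Step 4: t = 1.386/0.071 = 19.53 min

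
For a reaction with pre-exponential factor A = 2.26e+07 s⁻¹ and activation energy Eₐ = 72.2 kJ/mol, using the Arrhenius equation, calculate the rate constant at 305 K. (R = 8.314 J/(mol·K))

9.74e-06 s⁻¹

Step 1: Use the Arrhenius equation: k = A × exp(-Eₐ/RT)
Step 2: Convert Eₐ to J/mol: 72.2 kJ/mol = 72200 J/mol
Step 3: Calculate the exponent: -Eₐ/(RT) = -72200/(8.314 × 305) = -28.47261
Step 4: k = 2.26e+07 × exp(-28.47261)
Step 5: k = 2.26e+07 × 4.31025e-13 = 9.7412e-06 s⁻¹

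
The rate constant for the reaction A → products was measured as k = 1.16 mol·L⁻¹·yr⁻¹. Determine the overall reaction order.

zeroth order (0)

Step 1: The units of k for an nth-order reaction are (concentration)^(1-n)·(time)⁻¹.
Step 2: Here k has units mol·L⁻¹·yr⁻¹, so the concentration exponent is 1.
Step 3: 1 - n = 1 ⇒ n = 0. The reaction is zeroth order.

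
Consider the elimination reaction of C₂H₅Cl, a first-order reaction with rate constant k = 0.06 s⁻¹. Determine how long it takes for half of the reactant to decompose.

11.55 s

Step 1: For a first-order reaction, t₁/₂ = ln(2)/k
Step 2: t₁/₂ = ln(2)/0.06
Step 3: t₁/₂ = 0.6931/0.06 = 11.55 s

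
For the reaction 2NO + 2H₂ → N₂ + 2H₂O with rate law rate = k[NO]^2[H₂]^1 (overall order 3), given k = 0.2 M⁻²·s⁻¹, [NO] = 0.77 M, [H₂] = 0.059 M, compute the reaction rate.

0.006996 M/s

Step 1: The rate law is rate = k[NO]^2[H₂]^1, overall order = 2+1 = 3
Step 2: Substitute values: rate = 0.2 × (0.77)^2 × (0.059)^1
Step 3: rate = 0.2 × 0.5929 × 0.059 = 0.00699622 M/s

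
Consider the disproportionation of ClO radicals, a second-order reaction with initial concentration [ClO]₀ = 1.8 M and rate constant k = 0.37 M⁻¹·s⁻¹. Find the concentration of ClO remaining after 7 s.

0.3179 M

Step 1: For a second-order reaction: 1/[ClO] = 1/[ClO]₀ + kt
Step 2: 1/[ClO] = 1/1.8 + 0.37 × 7
Step 3: 1/[ClO] = 0.5556 + 2.59 = 3.146
Step 4: [ClO] = 1/3.146 = 0.3179 M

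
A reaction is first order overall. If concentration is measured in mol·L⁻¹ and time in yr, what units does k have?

yr⁻¹

Step 1: For overall order n, rate = k × (concentration)^n.
Step 2: Rate has units mol·L⁻¹·yr⁻¹; concentration term has units (mol·L⁻¹)^1.
Step 3: k = rate / (concentration)^n, so units of k = (mol·L⁻¹)^(1-1)·yr⁻¹ = yr⁻¹.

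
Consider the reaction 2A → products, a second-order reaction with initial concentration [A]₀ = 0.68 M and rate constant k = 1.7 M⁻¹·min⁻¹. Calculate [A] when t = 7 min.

0.07479 M

Step 1: For a second-order reaction: 1/[A] = 1/[A]₀ + kt
Step 2: 1/[A] = 1/0.68 + 1.7 × 7
Step 3: 1/[A] = 1.471 + 11.9 = 13.37
Step 4: [A] = 1/13.37 = 0.07479 M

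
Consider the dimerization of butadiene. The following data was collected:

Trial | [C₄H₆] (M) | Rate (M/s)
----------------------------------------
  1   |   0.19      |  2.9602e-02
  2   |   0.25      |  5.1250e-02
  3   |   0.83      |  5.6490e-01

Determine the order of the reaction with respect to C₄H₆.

second order (2)

Step 1: Compare trials to find order n where rate₂/rate₁ = ([C₄H₆]₂/[C₄H₆]₁)^n
Step 2: rate₂/rate₁ = 5.1250e-02/2.9602e-02 = 1.731
Step 3: [C₄H₆]₂/[C₄H₆]₁ = 0.25/0.19 = 1.316
Step 4: n = ln(1.731)/ln(1.316) = 2.00 ≈ 2
Step 5: The reaction is second order in C₄H₆.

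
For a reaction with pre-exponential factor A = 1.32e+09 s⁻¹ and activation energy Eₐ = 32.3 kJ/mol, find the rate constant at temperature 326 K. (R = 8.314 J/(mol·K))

8.81e+03 s⁻¹

Step 1: Use the Arrhenius equation: k = A × exp(-Eₐ/RT)
Step 2: Convert Eₐ to J/mol: 32.3 kJ/mol = 32300 J/mol
Step 3: Calculate the exponent: -Eₐ/(RT) = -32300/(8.314 × 326) = -11.91722
Step 4: k = 1.32e+09 × exp(-11.91722)
Step 5: k = 1.32e+09 × 6.67448e-06 = 8.8103e+03 s⁻¹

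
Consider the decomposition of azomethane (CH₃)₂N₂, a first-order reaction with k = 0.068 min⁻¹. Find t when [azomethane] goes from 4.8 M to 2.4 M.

10.19 min

Step 1: For first-order: t = ln([azomethane]₀/[azomethane])/k
Step 2: t = ln(4.8/2.4)/0.068
Step 3: t = ln(2)/0.068
Step 4: t = 0.6931/0.068 = 10.19 min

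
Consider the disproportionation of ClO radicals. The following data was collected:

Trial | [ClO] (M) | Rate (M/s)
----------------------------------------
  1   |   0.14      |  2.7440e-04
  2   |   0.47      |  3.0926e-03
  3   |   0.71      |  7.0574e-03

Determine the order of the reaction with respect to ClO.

second order (2)

Step 1: Compare trials to find order n where rate₂/rate₁ = ([ClO]₂/[ClO]₁)^n
Step 2: rate₂/rate₁ = 3.0926e-03/2.7440e-04 = 11.27
Step 3: [ClO]₂/[ClO]₁ = 0.47/0.14 = 3.357
Step 4: n = ln(11.27)/ln(3.357) = 2.00 ≈ 2
Step 5: The reaction is second order in ClO.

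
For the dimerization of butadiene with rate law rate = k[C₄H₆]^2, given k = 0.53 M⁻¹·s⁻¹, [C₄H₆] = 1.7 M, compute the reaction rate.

1.532 M/s

Step 1: Identify the rate law: rate = k[C₄H₆]^2
Step 2: Substitute values: rate = 0.53 × (1.7)^2
Step 3: Calculate: rate = 0.53 × 2.89 = 1.5317 M/s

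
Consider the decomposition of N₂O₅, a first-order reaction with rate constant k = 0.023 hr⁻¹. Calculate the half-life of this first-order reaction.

30.14 hr

Step 1: For a first-order reaction, t₁/₂ = ln(2)/k
Step 2: t₁/₂ = ln(2)/0.023
Step 3: t₁/₂ = 0.6931/0.023 = 30.14 hr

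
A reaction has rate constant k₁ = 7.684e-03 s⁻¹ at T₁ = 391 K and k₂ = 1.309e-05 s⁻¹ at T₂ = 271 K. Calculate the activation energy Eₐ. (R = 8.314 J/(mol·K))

46.8 kJ/mol

Step 1: Use the two-temperature Arrhenius form: ln(k₂/k₁) = -Eₐ/R × (1/T₂ - 1/T₁)
Step 2: ln(k₂/k₁) = ln(1.309e-05/7.684e-03) = ln(0.00170354) = -6.37505
Step 3: 1/T₂ - 1/T₁ = 1/271 - 1/391 = 1.132492e-03 K⁻¹
Step 4: Eₐ = -R × ln(k₂/k₁) / (1/T₂ - 1/T₁) = -8.314 × -6.37505 / 1.132492e-03
Step 5: Eₐ = 4.6801e+04 J/mol = 46.8 kJ/mol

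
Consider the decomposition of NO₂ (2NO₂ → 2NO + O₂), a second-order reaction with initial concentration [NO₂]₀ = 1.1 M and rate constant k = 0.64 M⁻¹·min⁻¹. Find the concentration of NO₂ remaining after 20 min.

0.07294 M

Step 1: For a second-order reaction: 1/[NO₂] = 1/[NO₂]₀ + kt
Step 2: 1/[NO₂] = 1/1.1 + 0.64 × 20
Step 3: 1/[NO₂] = 0.9091 + 12.8 = 13.71
Step 4: [NO₂] = 1/13.71 = 0.07294 M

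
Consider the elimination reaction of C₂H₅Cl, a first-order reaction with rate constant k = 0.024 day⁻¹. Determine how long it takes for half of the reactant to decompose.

28.88 day

Step 1: For a first-order reaction, t₁/₂ = ln(2)/k
Step 2: t₁/₂ = ln(2)/0.024
Step 3: t₁/₂ = 0.6931/0.024 = 28.88 day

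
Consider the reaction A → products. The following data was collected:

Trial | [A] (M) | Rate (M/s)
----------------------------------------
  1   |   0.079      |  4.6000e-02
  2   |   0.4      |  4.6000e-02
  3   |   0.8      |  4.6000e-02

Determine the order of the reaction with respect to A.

zeroth order (0)

Step 1: Compare trials - when concentration changes, rate stays constant.
Step 2: rate₂/rate₁ = 4.6000e-02/4.6000e-02 = 1
Step 3: [A]₂/[A]₁ = 0.4/0.079 = 5.063
Step 4: Since rate ratio ≈ (conc ratio)^0, the reaction is zeroth order.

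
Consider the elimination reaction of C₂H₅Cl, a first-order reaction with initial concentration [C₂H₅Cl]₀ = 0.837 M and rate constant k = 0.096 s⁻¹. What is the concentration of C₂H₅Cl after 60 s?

0.002637 M

Step 1: For a first-order reaction: [C₂H₅Cl] = [C₂H₅Cl]₀ × e^(-kt)
Step 2: [C₂H₅Cl] = 0.837 × e^(-0.096 × 60)
Step 3: [C₂H₅Cl] = 0.837 × e^(-5.76)
Step 4: [C₂H₅Cl] = 0.837 × 0.00315111 = 0.002637 M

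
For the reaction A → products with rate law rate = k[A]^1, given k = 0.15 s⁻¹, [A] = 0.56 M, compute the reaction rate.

0.084 M/s

Step 1: Identify the rate law: rate = k[A]^1
Step 2: Substitute values: rate = 0.15 × (0.56)^1
Step 3: Calculate: rate = 0.15 × 0.56 = 0.084 M/s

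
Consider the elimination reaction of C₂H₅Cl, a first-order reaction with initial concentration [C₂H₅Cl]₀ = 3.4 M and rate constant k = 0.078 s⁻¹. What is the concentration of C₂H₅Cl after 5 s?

2.302 M

Step 1: For a first-order reaction: [C₂H₅Cl] = [C₂H₅Cl]₀ × e^(-kt)
Step 2: [C₂H₅Cl] = 3.4 × e^(-0.078 × 5)
Step 3: [C₂H₅Cl] = 3.4 × e^(-0.39)
Step 4: [C₂H₅Cl] = 3.4 × 0.677057 = 2.302 M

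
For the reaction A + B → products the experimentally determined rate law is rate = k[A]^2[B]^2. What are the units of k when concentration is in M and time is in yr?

M⁻³·yr⁻¹

Step 1: Overall order = 2 + 2 = 4.
Step 2: rate has units M·yr⁻¹; [A]^2[B]^2 has units M^4.
Step 3: k = rate/([A]^2[B]^2), so units of k = M^(1-4)·yr⁻¹ = M⁻³·yr⁻¹.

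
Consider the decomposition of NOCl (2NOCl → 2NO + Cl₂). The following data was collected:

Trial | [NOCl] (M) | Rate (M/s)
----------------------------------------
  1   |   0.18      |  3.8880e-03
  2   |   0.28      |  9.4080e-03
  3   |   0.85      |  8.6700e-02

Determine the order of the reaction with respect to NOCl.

second order (2)

Step 1: Compare trials to find order n where rate₂/rate₁ = ([NOCl]₂/[NOCl]₁)^n
Step 2: rate₂/rate₁ = 9.4080e-03/3.8880e-03 = 2.42
Step 3: [NOCl]₂/[NOCl]₁ = 0.28/0.18 = 1.556
Step 4: n = ln(2.42)/ln(1.556) = 2.00 ≈ 2
Step 5: The reaction is second order in NOCl.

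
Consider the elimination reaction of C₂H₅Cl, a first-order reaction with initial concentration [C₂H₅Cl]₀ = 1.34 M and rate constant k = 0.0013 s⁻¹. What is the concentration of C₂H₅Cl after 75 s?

1.216 M

Step 1: For a first-order reaction: [C₂H₅Cl] = [C₂H₅Cl]₀ × e^(-kt)
Step 2: [C₂H₅Cl] = 1.34 × e^(-0.0013 × 75)
Step 3: [C₂H₅Cl] = 1.34 × e^(-0.0975)
Step 4: [C₂H₅Cl] = 1.34 × 0.907102 = 1.216 M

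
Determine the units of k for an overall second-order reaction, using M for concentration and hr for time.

M⁻¹·hr⁻¹

Step 1: For overall order n, rate = k × (concentration)^n.
Step 2: Rate has units M·hr⁻¹; concentration term has units M^2.
Step 3: k = rate / (concentration)^n, so units of k = M^(1-2)·hr⁻¹ = M⁻¹·hr⁻¹.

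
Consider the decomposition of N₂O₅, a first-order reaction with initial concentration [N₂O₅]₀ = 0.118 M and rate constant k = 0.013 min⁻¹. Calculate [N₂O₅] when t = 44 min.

0.0666 M

Step 1: For a first-order reaction: [N₂O₅] = [N₂O₅]₀ × e^(-kt)
Step 2: [N₂O₅] = 0.118 × e^(-0.013 × 44)
Step 3: [N₂O₅] = 0.118 × e^(-0.572)
Step 4: [N₂O₅] = 0.118 × 0.564396 = 0.0666 M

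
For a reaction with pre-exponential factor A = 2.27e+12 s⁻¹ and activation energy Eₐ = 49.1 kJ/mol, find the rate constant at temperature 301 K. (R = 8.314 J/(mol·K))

6.84e+03 s⁻¹

Step 1: Use the Arrhenius equation: k = A × exp(-Eₐ/RT)
Step 2: Convert Eₐ to J/mol: 49.1 kJ/mol = 49100 J/mol
Step 3: Calculate the exponent: -Eₐ/(RT) = -49100/(8.314 × 301) = -19.62027
Step 4: k = 2.27e+12 × exp(-19.62027)
Step 5: k = 2.27e+12 × 3.01318e-09 = 6.8399e+03 s⁻¹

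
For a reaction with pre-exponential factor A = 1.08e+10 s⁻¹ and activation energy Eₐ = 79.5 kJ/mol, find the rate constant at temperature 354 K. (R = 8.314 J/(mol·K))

2.01e-02 s⁻¹

Step 1: Use the Arrhenius equation: k = A × exp(-Eₐ/RT)
Step 2: Convert Eₐ to J/mol: 79.5 kJ/mol = 79500 J/mol
Step 3: Calculate the exponent: -Eₐ/(RT) = -79500/(8.314 × 354) = -27.01182
Step 4: k = 1.08e+10 × exp(-27.01182)
Step 5: k = 1.08e+10 × 1.85744e-12 = 2.0060e-02 s⁻¹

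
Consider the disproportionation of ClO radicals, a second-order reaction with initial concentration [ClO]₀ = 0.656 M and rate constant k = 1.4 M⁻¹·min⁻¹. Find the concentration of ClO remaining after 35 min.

0.01979 M

Step 1: For a second-order reaction: 1/[ClO] = 1/[ClO]₀ + kt
Step 2: 1/[ClO] = 1/0.656 + 1.4 × 35
Step 3: 1/[ClO] = 1.524 + 49 = 50.52
Step 4: [ClO] = 1/50.52 = 0.01979 M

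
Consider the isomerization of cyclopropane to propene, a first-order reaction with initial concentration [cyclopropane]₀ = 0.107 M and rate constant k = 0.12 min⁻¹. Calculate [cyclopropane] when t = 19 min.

0.01094 M

Step 1: For a first-order reaction: [cyclopropane] = [cyclopropane]₀ × e^(-kt)
Step 2: [cyclopropane] = 0.107 × e^(-0.12 × 19)
Step 3: [cyclopropane] = 0.107 × e^(-2.28)
Step 4: [cyclopropane] = 0.107 × 0.102284 = 0.01094 M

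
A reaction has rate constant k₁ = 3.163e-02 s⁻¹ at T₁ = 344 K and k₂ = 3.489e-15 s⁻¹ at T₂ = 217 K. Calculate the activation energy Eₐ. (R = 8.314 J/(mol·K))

145.8 kJ/mol

Step 1: Use the two-temperature Arrhenius form: ln(k₂/k₁) = -Eₐ/R × (1/T₂ - 1/T₁)
Step 2: ln(k₂/k₁) = ln(3.489e-15/3.163e-02) = ln(1.10307e-13) = -29.8355
Step 3: 1/T₂ - 1/T₁ = 1/217 - 1/344 = 1.701318e-03 K⁻¹
Step 4: Eₐ = -R × ln(k₂/k₁) / (1/T₂ - 1/T₁) = -8.314 × -29.8355 / 1.701318e-03
Step 5: Eₐ = 1.4580e+05 J/mol = 145.8 kJ/mol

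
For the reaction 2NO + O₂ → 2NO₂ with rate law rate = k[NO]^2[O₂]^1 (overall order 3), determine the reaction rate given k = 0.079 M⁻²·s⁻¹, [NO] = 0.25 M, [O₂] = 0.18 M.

0.0008888 M/s

Step 1: The rate law is rate = k[NO]^2[O₂]^1, overall order = 2+1 = 3
Step 2: Substitute values: rate = 0.079 × (0.25)^2 × (0.18)^1
Step 3: rate = 0.079 × 0.0625 × 0.18 = 0.00088875 M/s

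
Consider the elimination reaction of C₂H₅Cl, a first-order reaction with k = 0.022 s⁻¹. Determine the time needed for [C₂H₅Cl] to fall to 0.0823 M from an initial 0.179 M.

35.32 s

Step 1: For first-order: t = ln([C₂H₅Cl]₀/[C₂H₅Cl])/k
Step 2: t = ln(0.179/0.0823)/0.022
Step 3: t = ln(2.175)/0.022
Step 4: t = 0.777/0.022 = 35.32 s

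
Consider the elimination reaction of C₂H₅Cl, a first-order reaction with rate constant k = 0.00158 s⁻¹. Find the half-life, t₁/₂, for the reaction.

438.7 s

Step 1: For a first-order reaction, t₁/₂ = ln(2)/k
Step 2: t₁/₂ = ln(2)/0.00158
Step 3: t₁/₂ = 0.6931/0.00158 = 438.7 s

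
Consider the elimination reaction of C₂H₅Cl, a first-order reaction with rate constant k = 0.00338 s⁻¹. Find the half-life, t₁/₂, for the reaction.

205.1 s

Step 1: For a first-order reaction, t₁/₂ = ln(2)/k
Step 2: t₁/₂ = ln(2)/0.00338
Step 3: t₁/₂ = 0.6931/0.00338 = 205.1 s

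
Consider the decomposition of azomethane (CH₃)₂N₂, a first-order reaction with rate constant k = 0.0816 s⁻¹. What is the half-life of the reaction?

8.494 s

Step 1: For a first-order reaction, t₁/₂ = ln(2)/k
Step 2: t₁/₂ = ln(2)/0.0816
Step 3: t₁/₂ = 0.6931/0.0816 = 8.494 s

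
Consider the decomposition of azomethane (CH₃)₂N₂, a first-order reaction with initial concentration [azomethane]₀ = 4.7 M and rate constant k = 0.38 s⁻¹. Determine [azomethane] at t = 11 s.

0.0719 M

Step 1: For a first-order reaction: [azomethane] = [azomethane]₀ × e^(-kt)
Step 2: [azomethane] = 4.7 × e^(-0.38 × 11)
Step 3: [azomethane] = 4.7 × e^(-4.18)
Step 4: [azomethane] = 4.7 × 0.0152985 = 0.0719 M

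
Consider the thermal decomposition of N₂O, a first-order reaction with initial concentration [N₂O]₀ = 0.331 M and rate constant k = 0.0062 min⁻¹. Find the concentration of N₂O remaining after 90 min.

0.1894 M

Step 1: For a first-order reaction: [N₂O] = [N₂O]₀ × e^(-kt)
Step 2: [N₂O] = 0.331 × e^(-0.0062 × 90)
Step 3: [N₂O] = 0.331 × e^(-0.558)
Step 4: [N₂O] = 0.331 × 0.572353 = 0.1894 M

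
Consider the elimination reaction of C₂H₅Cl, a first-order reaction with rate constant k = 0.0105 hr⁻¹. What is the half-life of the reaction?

66.01 hr

Step 1: For a first-order reaction, t₁/₂ = ln(2)/k
Step 2: t₁/₂ = ln(2)/0.0105
Step 3: t₁/₂ = 0.6931/0.0105 = 66.01 hr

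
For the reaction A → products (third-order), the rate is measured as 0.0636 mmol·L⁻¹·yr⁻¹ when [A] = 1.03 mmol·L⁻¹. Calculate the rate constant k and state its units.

0.0582 (mmol·L⁻¹)⁻²·yr⁻¹

Step 1: rate = k[A]^3, so k = rate / [A]^3.
Step 2: k = 0.0636 / (1.03)^3 = 0.0636 / 1.093.
Step 3: k = 0.0582 (mmol·L⁻¹)⁻²·yr⁻¹.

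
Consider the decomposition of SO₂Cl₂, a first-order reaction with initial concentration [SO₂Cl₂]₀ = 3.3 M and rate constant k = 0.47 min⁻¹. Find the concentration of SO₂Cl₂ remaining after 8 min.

0.07684 M

Step 1: For a first-order reaction: [SO₂Cl₂] = [SO₂Cl₂]₀ × e^(-kt)
Step 2: [SO₂Cl₂] = 3.3 × e^(-0.47 × 8)
Step 3: [SO₂Cl₂] = 3.3 × e^(-3.76)
Step 4: [SO₂Cl₂] = 3.3 × 0.0232837 = 0.07684 M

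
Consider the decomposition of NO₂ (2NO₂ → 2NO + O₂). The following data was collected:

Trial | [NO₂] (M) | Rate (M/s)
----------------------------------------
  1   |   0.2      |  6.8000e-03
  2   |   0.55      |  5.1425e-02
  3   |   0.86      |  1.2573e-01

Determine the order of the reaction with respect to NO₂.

second order (2)

Step 1: Compare trials to find order n where rate₂/rate₁ = ([NO₂]₂/[NO₂]₁)^n
Step 2: rate₂/rate₁ = 5.1425e-02/6.8000e-03 = 7.562
Step 3: [NO₂]₂/[NO₂]₁ = 0.55/0.2 = 2.75
Step 4: n = ln(7.562)/ln(2.75) = 2.00 ≈ 2
Step 5: The reaction is second order in NO₂.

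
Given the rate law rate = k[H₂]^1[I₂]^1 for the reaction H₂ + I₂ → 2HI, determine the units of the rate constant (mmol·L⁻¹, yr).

(mmol·L⁻¹)⁻¹·yr⁻¹

Step 1: Overall order = 1 + 1 = 2.
Step 2: rate has units mmol·L⁻¹·yr⁻¹; [H₂]^1[I₂]^1 has units (mmol·L⁻¹)^2.
Step 3: k = rate/([H₂]^1[I₂]^1), so units of k = (mmol·L⁻¹)^(1-2)·yr⁻¹ = (mmol·L⁻¹)⁻¹·yr⁻¹.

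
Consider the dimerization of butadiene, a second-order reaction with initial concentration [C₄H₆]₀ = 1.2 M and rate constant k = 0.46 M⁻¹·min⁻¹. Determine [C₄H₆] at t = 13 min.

0.1468 M

Step 1: For a second-order reaction: 1/[C₄H₆] = 1/[C₄H₆]₀ + kt
Step 2: 1/[C₄H₆] = 1/1.2 + 0.46 × 13
Step 3: 1/[C₄H₆] = 0.8333 + 5.98 = 6.813
Step 4: [C₄H₆] = 1/6.813 = 0.1468 M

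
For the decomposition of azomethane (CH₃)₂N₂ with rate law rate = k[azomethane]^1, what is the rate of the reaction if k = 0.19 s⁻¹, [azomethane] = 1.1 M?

0.209 M/s

Step 1: Identify the rate law: rate = k[azomethane]^1
Step 2: Substitute values: rate = 0.19 × (1.1)^1
Step 3: Calculate: rate = 0.19 × 1.1 = 0.209 M/s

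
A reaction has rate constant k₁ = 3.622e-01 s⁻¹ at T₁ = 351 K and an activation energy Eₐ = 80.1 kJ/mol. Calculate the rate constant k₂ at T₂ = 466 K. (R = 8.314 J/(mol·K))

3.168e+02 s⁻¹

Step 1: Use the two-temperature Arrhenius form: ln(k₂/k₁) = -Eₐ/R × (1/T₂ - 1/T₁)
Step 2: Convert Eₐ to J/mol: 80.1 kJ/mol = 80100 J/mol
Step 3: 1/T₂ - 1/T₁ = 1/466 - 1/351 = -7.030801e-04 K⁻¹
Step 4: ln(k₂/k₁) = -80100/8.314 × -7.030801e-04 = 6.77372
Step 5: k₂ = k₁ × exp(6.77372) = 3.622e-01 × 8.74559e+02 = 3.168e+02 s⁻¹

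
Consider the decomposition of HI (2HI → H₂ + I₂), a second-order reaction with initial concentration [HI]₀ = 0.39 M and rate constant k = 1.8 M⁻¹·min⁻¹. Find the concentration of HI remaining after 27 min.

0.01954 M

Step 1: For a second-order reaction: 1/[HI] = 1/[HI]₀ + kt
Step 2: 1/[HI] = 1/0.39 + 1.8 × 27
Step 3: 1/[HI] = 2.564 + 48.6 = 51.16
Step 4: [HI] = 1/51.16 = 0.01954 M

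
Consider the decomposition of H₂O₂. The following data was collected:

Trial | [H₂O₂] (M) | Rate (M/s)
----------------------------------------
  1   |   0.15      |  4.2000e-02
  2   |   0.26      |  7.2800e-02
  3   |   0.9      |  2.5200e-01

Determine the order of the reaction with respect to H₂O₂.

first order (1)

Step 1: Compare trials to find order n where rate₂/rate₁ = ([H₂O₂]₂/[H₂O₂]₁)^n
Step 2: rate₂/rate₁ = 7.2800e-02/4.2000e-02 = 1.733
Step 3: [H₂O₂]₂/[H₂O₂]₁ = 0.26/0.15 = 1.733
Step 4: n = ln(1.733)/ln(1.733) = 1.00 ≈ 1
Step 5: The reaction is first order in H₂O₂.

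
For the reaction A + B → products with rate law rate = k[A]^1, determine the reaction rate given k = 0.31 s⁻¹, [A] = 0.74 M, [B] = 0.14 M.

0.2294 M/s

Step 1: The rate law is rate = k[A]^1
Step 2: Note that the rate does not depend on [B] (zero order in B).
Step 3: rate = 0.31 × (0.74)^1 = 0.2294 M/s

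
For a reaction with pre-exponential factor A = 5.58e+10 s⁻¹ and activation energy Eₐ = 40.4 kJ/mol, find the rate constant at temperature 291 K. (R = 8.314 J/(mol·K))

3.12e+03 s⁻¹

Step 1: Use the Arrhenius equation: k = A × exp(-Eₐ/RT)
Step 2: Convert Eₐ to J/mol: 40.4 kJ/mol = 40400 J/mol
Step 3: Calculate the exponent: -Eₐ/(RT) = -40400/(8.314 × 291) = -16.69853
Step 4: k = 5.58e+10 × exp(-16.69853)
Step 5: k = 5.58e+10 × 5.59655e-08 = 3.1229e+03 s⁻¹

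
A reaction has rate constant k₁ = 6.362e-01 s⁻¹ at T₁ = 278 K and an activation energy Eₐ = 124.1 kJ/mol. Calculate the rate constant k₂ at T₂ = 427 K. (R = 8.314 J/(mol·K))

8.720e+07 s⁻¹

Step 1: Use the two-temperature Arrhenius form: ln(k₂/k₁) = -Eₐ/R × (1/T₂ - 1/T₁)
Step 2: Convert Eₐ to J/mol: 124.1 kJ/mol = 124100 J/mol
Step 3: 1/T₂ - 1/T₁ = 1/427 - 1/278 = -1.255202e-03 K⁻¹
Step 4: ln(k₂/k₁) = -124100/8.314 × -1.255202e-03 = 18.73594
Step 5: k₂ = k₁ × exp(18.73594) = 6.362e-01 × 1.37061e+08 = 8.720e+07 s⁻¹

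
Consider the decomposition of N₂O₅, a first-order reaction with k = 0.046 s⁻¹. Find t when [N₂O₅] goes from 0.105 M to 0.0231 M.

32.92 s

Step 1: For first-order: t = ln([N₂O₅]₀/[N₂O₅])/k
Step 2: t = ln(0.105/0.0231)/0.046
Step 3: t = ln(4.545)/0.046
Step 4: t = 1.514/0.046 = 32.92 s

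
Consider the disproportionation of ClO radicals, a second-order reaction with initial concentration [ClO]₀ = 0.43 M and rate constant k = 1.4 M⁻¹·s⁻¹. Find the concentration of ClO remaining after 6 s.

0.09324 M

Step 1: For a second-order reaction: 1/[ClO] = 1/[ClO]₀ + kt
Step 2: 1/[ClO] = 1/0.43 + 1.4 × 6
Step 3: 1/[ClO] = 2.326 + 8.4 = 10.73
Step 4: [ClO] = 1/10.73 = 0.09324 M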